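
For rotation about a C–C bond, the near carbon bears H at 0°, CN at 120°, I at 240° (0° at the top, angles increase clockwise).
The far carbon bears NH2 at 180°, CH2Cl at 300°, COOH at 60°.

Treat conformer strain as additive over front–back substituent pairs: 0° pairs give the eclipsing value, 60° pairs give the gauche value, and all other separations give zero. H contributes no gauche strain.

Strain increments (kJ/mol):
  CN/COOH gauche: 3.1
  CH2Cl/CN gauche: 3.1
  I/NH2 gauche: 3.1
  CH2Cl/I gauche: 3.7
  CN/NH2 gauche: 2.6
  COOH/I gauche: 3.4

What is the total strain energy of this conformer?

12.5 kJ/mol

This conformer is staggered. CN at 120° is gauche with NH2 at 180° (2.6); CN at 120° is gauche with COOH at 60° (3.1); I at 240° is gauche with NH2 at 180° (3.1); I at 240° is gauche with CH2Cl at 300° (3.7). Total 12.5 kJ/mol.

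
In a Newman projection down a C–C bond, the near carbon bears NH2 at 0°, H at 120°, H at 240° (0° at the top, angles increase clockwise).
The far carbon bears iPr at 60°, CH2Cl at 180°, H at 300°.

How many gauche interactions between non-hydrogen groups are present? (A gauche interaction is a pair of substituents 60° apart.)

Non-H gauche pairs: NH2(0°)/iPr(60°) — 1 interaction.

1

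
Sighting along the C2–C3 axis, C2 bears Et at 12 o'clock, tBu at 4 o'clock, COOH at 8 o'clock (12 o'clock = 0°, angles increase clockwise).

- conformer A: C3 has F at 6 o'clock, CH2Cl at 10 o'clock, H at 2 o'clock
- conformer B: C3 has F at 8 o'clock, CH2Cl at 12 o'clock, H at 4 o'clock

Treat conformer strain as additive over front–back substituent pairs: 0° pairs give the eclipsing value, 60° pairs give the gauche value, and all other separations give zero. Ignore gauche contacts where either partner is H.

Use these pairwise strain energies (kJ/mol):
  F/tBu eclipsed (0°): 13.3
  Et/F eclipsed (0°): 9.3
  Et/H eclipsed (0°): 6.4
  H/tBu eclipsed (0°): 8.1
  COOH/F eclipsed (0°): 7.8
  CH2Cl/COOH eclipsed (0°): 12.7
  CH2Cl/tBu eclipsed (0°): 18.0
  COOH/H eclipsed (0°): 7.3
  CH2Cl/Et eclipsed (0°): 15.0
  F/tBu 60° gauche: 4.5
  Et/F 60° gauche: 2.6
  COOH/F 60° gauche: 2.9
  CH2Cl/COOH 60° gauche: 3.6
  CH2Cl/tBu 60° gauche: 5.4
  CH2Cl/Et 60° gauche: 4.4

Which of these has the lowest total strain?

A

A (staggered): Et–CH2Cl gauche, tBu–F gauche, COOH–F gauche, COOH–CH2Cl gauche; 4.4 + 4.5 + 2.9 + 3.6 = 15.4 kJ/mol.
B (eclipsed): Et–CH2Cl eclipsed, tBu–H eclipsed, COOH–F eclipsed; 15.0 + 8.1 + 7.8 = 30.9 kJ/mol.
A has the lowest total (15.4 kJ/mol).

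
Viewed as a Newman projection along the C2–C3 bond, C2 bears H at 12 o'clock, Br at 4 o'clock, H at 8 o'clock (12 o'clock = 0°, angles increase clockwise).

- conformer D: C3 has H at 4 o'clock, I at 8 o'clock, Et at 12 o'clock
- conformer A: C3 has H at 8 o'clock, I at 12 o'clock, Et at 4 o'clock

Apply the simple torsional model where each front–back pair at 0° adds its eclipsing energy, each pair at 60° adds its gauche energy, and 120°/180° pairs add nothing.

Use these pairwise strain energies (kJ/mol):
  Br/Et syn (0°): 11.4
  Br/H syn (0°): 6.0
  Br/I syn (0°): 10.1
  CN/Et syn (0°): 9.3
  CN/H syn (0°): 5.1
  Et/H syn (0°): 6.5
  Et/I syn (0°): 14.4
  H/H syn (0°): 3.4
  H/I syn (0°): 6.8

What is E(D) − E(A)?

-2.3 kJ/mol

D (eclipsed): H(0°)/Et(0°) eclipsed 6.5; Br(120°)/H(120°) eclipsed 6.0; H(240°)/I(240°) eclipsed 6.8 → 19.3 kJ/mol.
A (eclipsed): H(0°)/I(0°) eclipsed 6.8; Br(120°)/Et(120°) eclipsed 11.4; H(240°)/H(240°) eclipsed 3.4 → 21.6 kJ/mol.
E(D) − E(A) = 19.3 − 21.6 = -2.3 kJ/mol.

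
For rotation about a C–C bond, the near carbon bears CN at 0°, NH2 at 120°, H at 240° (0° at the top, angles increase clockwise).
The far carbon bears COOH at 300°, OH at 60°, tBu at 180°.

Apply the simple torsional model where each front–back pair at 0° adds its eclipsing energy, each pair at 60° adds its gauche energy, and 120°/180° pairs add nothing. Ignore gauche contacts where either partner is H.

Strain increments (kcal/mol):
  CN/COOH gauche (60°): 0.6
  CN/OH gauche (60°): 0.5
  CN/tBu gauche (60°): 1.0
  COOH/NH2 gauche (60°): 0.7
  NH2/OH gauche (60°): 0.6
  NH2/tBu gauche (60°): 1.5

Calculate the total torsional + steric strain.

3.2 kcal/mol

This conformer (staggered): CN(0°)/COOH(300°) gauche 0.6; CN(0°)/OH(60°) gauche 0.5; NH2(120°)/OH(60°) gauche 0.6; NH2(120°)/tBu(180°) gauche 1.5 → 3.2 kcal/mol.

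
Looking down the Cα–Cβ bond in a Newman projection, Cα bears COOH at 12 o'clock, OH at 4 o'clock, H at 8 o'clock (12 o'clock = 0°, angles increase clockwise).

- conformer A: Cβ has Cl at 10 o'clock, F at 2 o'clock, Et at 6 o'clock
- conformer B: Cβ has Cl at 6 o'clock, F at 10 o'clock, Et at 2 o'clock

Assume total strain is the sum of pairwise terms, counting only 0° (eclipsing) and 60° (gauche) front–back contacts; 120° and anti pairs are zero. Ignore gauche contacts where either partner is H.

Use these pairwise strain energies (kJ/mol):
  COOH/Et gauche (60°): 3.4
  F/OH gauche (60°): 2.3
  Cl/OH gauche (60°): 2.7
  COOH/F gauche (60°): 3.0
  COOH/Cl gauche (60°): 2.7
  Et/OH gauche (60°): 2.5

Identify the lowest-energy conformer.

A

A (staggered): COOH–Cl gauche, COOH–F gauche, OH–F gauche, OH–Et gauche; 2.7 + 3.0 + 2.3 + 2.5 = 10.5 kJ/mol.
B (staggered): COOH–F gauche, COOH–Et gauche, OH–Cl gauche, OH–Et gauche; 3.0 + 3.4 + 2.7 + 2.5 = 11.6 kJ/mol.
A has the lowest total (10.5 kJ/mol).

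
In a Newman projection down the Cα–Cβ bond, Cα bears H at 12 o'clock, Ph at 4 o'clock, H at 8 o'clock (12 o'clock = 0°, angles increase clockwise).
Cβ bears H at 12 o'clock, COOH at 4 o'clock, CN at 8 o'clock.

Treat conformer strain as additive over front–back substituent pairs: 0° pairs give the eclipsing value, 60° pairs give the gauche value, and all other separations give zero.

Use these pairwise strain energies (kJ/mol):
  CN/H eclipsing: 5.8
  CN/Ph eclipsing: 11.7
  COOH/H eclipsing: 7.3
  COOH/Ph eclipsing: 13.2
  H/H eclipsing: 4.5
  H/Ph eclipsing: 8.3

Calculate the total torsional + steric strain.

This conformer (eclipsed): H–H eclipsed, Ph–COOH eclipsed, H–CN eclipsed; 4.5 + 13.2 + 5.8 = 23.5 kJ/mol.

23.5 kJ/mol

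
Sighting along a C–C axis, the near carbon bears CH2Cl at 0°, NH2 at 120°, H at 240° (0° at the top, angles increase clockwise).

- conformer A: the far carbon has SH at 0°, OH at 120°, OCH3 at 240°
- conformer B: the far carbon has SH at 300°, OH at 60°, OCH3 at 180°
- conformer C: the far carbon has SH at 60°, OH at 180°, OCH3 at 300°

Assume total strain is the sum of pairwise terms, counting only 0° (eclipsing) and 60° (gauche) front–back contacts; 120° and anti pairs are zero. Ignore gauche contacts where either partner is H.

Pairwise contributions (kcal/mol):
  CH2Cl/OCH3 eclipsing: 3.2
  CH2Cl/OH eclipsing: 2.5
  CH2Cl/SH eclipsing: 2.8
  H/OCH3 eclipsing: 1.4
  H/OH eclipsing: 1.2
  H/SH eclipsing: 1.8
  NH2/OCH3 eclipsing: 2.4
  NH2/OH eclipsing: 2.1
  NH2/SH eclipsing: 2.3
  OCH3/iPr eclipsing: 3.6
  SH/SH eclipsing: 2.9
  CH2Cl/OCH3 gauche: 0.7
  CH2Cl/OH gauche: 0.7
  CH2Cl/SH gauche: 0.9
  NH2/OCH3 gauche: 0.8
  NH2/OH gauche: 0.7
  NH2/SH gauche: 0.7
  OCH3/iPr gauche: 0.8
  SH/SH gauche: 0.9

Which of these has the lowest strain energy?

C

A (eclipsed): CH2Cl(0°)/SH(0°) eclipsed 2.8; NH2(120°)/OH(120°) eclipsed 2.1; H(240°)/OCH3(240°) eclipsed 1.4 → 6.3 kcal/mol.
B (staggered): CH2Cl(0°)/SH(300°) gauche 0.9; CH2Cl(0°)/OH(60°) gauche 0.7; NH2(120°)/OH(60°) gauche 0.7; NH2(120°)/OCH3(180°) gauche 0.8 → 3.1 kcal/mol.
C (staggered): CH2Cl(0°)/SH(60°) gauche 0.9; CH2Cl(0°)/OCH3(300°) gauche 0.7; NH2(120°)/SH(60°) gauche 0.7; NH2(120°)/OH(180°) gauche 0.7 → 3.0 kcal/mol.
C has the lowest total (3.0 kcal/mol).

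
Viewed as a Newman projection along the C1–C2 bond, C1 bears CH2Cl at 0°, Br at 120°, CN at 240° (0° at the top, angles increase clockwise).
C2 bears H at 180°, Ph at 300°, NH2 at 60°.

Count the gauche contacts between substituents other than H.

4

Non-H gauche pairs: CH2Cl(0°)/Ph(300°); CH2Cl(0°)/NH2(60°); Br(120°)/NH2(60°); CN(240°)/Ph(300°) — 4 interactions.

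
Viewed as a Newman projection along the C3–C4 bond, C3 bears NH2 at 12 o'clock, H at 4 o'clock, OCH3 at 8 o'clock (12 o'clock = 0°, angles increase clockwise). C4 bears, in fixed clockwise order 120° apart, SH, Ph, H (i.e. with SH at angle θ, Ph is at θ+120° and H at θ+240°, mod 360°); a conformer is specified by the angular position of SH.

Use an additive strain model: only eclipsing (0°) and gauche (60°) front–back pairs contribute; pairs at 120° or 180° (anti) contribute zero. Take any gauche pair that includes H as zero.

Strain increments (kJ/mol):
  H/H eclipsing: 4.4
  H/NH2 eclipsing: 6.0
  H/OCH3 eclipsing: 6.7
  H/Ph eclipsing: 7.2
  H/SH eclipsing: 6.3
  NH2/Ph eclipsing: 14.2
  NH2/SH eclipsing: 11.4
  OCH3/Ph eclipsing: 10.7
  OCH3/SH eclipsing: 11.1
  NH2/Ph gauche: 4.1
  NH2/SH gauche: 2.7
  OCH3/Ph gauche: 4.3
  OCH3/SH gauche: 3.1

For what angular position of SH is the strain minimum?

SH at 0° (eclipsed): NH2(0°)/SH(0°) eclipsed 11.4; H(120°)/Ph(120°) eclipsed 7.2; OCH3(240°)/H(240°) eclipsed 6.7 → 25.3 kJ/mol.
SH at 60° (staggered): NH2(0°)/SH(60°) gauche 2.7; OCH3(240°)/Ph(180°) gauche 4.3 → 7.0 kJ/mol.
SH at 120° (eclipsed): NH2(0°)/H(0°) eclipsed 6.0; H(120°)/SH(120°) eclipsed 6.3; OCH3(240°)/Ph(240°) eclipsed 10.7 → 23.0 kJ/mol.
SH at 180° (staggered): NH2(0°)/Ph(300°) gauche 4.1; OCH3(240°)/SH(180°) gauche 3.1; OCH3(240°)/Ph(300°) gauche 4.3 → 11.5 kJ/mol.
SH at 240° (eclipsed): NH2(0°)/Ph(0°) eclipsed 14.2; H(120°)/H(120°) eclipsed 4.4; OCH3(240°)/SH(240°) eclipsed 11.1 → 29.7 kJ/mol.
SH at 300° (staggered): NH2(0°)/SH(300°) gauche 2.7; NH2(0°)/Ph(60°) gauche 4.1; OCH3(240°)/SH(300°) gauche 3.1 → 9.9 kJ/mol.
The minimum (7.0 kJ/mol) occurs with SH at 60°.

60°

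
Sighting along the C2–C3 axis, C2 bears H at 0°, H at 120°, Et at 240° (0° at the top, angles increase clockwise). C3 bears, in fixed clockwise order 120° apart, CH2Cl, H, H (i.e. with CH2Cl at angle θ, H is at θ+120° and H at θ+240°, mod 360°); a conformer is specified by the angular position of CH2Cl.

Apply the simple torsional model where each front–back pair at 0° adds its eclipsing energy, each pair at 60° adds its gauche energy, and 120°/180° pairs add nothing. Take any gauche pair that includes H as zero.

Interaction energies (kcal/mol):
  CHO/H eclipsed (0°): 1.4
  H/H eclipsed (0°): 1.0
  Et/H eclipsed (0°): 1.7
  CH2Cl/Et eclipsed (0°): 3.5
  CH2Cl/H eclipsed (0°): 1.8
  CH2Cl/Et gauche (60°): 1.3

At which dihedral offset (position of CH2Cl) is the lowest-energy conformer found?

60°

CH2Cl at 0° (eclipsed): H(0°)/CH2Cl(0°) eclipsed 1.8; H(120°)/H(120°) eclipsed 1.0; Et(240°)/H(240°) eclipsed 1.7 → 4.5 kcal/mol.
CH2Cl at 60° (staggered): no non-H gauche contacts → 0.0 kcal/mol.
CH2Cl at 120° (eclipsed): H(0°)/H(0°) eclipsed 1.0; H(120°)/CH2Cl(120°) eclipsed 1.8; Et(240°)/H(240°) eclipsed 1.7 → 4.5 kcal/mol.
CH2Cl at 180° (staggered): Et(240°)/CH2Cl(180°) gauche 1.3 → 1.3 kcal/mol.
CH2Cl at 240° (eclipsed): H(0°)/H(0°) eclipsed 1.0; H(120°)/H(120°) eclipsed 1.0; Et(240°)/CH2Cl(240°) eclipsed 3.5 → 5.5 kcal/mol.
CH2Cl at 300° (staggered): Et(240°)/CH2Cl(300°) gauche 1.3 → 1.3 kcal/mol.
The minimum (0.0 kcal/mol) occurs with CH2Cl at 60°.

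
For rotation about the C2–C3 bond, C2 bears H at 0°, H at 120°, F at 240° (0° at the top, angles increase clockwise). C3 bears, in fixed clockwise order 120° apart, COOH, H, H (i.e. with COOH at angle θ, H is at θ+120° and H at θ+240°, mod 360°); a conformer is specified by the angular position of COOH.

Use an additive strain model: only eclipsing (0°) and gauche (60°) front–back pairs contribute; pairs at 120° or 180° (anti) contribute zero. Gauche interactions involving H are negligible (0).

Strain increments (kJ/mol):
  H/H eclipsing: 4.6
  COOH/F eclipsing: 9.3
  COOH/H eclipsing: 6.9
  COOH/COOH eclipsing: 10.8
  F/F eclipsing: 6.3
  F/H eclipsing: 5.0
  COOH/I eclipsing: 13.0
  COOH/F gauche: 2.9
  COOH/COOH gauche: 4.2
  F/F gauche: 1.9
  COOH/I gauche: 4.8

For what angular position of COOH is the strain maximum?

COOH at 0° (eclipsed): H–COOH eclipsed, H–H eclipsed, F–H eclipsed; 6.9 + 4.6 + 5.0 = 16.5 kJ/mol.
COOH at 60° (staggered): no non-H gauche contacts → 0.0 kJ/mol.
COOH at 120° (eclipsed): H–H eclipsed, H–COOH eclipsed, F–H eclipsed; 4.6 + 6.9 + 5.0 = 16.5 kJ/mol.
COOH at 180° (staggered): F–COOH gauche; 2.9 = 2.9 kJ/mol.
COOH at 240° (eclipsed): H–H eclipsed, H–H eclipsed, F–COOH eclipsed; 4.6 + 4.6 + 9.3 = 18.5 kJ/mol.
COOH at 300° (staggered): F–COOH gauche; 2.9 = 2.9 kJ/mol.
The maximum (18.5 kJ/mol) occurs with COOH at 240°.

240°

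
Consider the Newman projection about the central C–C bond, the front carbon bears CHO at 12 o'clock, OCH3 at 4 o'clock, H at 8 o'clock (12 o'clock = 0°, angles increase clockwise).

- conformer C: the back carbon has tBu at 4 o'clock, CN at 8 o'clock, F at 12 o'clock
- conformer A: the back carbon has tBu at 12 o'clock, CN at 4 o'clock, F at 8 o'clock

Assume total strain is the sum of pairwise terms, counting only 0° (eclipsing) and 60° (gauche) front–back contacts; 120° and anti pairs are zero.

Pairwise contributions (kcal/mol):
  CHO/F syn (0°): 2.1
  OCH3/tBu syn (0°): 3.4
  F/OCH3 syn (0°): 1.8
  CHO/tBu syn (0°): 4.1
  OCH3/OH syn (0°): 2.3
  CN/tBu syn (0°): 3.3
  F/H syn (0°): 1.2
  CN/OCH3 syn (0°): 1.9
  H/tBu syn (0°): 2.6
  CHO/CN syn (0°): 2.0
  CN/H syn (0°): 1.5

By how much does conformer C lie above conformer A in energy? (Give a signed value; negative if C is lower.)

-0.2 kcal/mol

C is eclipsed. CHO at 0° is eclipsed with F at 0° (2.1); OCH3 at 120° is eclipsed with tBu at 120° (3.4); H at 240° is eclipsed with CN at 240° (1.5). Total 7.0 kcal/mol.
A is eclipsed. CHO at 0° is eclipsed with tBu at 0° (4.1); OCH3 at 120° is eclipsed with CN at 120° (1.9); H at 240° is eclipsed with F at 240° (1.2). Total 7.2 kcal/mol.
E(C) − E(A) = 7.0 − 7.2 = -0.2 kcal/mol.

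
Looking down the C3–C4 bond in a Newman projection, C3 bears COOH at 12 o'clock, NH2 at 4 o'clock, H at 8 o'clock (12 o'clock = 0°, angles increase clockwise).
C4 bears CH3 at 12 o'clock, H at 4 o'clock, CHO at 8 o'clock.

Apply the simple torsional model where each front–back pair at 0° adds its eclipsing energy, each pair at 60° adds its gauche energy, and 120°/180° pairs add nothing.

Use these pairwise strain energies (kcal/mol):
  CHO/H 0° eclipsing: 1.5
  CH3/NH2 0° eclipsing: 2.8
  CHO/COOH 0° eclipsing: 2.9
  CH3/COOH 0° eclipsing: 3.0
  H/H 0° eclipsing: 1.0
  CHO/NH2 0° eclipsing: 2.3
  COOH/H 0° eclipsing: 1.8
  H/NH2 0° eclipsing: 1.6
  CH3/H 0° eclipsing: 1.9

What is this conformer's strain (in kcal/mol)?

6.1 kcal/mol

This conformer (eclipsed): COOH(0°)/CH3(0°) eclipsed 3.0; NH2(120°)/H(120°) eclipsed 1.6; H(240°)/CHO(240°) eclipsed 1.5 → 6.1 kcal/mol.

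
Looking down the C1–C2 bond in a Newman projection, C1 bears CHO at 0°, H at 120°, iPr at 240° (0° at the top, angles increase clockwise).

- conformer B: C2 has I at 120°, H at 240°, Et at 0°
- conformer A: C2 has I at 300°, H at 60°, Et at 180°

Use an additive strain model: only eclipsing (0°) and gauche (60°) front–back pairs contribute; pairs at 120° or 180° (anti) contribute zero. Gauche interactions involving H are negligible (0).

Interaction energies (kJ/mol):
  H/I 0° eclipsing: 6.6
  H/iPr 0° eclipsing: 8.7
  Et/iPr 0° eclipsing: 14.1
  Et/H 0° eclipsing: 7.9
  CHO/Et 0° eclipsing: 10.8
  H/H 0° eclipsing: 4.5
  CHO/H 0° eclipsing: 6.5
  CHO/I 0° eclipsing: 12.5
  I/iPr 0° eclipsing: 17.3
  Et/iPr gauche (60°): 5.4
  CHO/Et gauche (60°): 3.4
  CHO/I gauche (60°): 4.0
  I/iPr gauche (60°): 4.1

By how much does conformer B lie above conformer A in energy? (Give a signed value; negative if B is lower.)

B is eclipsed. CHO at 0° is eclipsed with Et at 0° (10.8); H at 120° is eclipsed with I at 120° (6.6); iPr at 240° is eclipsed with H at 240° (8.7). Total 26.1 kJ/mol.
A is staggered. CHO at 0° is gauche with I at 300° (4.0); iPr at 240° is gauche with I at 300° (4.1); iPr at 240° is gauche with Et at 180° (5.4). Total 13.5 kJ/mol.
E(B) − E(A) = 26.1 − 13.5 = +12.6 kJ/mol.

+12.6 kJ/mol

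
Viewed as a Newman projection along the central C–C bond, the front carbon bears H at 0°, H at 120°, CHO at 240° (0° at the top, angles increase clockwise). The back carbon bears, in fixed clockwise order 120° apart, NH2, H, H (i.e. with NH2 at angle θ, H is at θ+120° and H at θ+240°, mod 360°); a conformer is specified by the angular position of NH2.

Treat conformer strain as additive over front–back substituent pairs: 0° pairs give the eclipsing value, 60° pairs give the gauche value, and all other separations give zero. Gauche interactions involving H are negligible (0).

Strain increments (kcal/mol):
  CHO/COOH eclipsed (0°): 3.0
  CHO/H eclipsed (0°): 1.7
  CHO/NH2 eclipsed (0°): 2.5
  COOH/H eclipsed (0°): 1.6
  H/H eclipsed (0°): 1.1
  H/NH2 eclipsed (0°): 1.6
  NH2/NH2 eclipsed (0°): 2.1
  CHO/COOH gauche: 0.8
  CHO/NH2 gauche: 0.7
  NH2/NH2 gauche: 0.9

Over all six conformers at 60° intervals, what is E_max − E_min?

NH2 at 0° (eclipsed): H–NH2 eclipsed, H–H eclipsed, CHO–H eclipsed; 1.6 + 1.1 + 1.7 = 4.4 kcal/mol.
NH2 at 60° (staggered): no non-H gauche contacts → 0.0 kcal/mol.
NH2 at 120° (eclipsed): H–H eclipsed, H–NH2 eclipsed, CHO–H eclipsed; 1.1 + 1.6 + 1.7 = 4.4 kcal/mol.
NH2 at 180° (staggered): CHO–NH2 gauche; 0.7 = 0.7 kcal/mol.
NH2 at 240° (eclipsed): H–H eclipsed, H–H eclipsed, CHO–NH2 eclipsed; 1.1 + 1.1 + 2.5 = 4.7 kcal/mol.
NH2 at 300° (staggered): CHO–NH2 gauche; 0.7 = 0.7 kcal/mol.
Max at 240° (4.7 kcal/mol), min at 60° (0.0 kcal/mol); barrier = 4.7 kcal/mol.

4.7 kcal/mol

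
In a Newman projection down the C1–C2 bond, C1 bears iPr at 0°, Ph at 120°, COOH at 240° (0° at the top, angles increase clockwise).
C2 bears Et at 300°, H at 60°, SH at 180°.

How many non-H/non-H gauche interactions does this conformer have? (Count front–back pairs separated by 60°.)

4

Non-H gauche pairs: iPr(0°)/Et(300°); Ph(120°)/SH(180°); COOH(240°)/Et(300°); COOH(240°)/SH(180°) — 4 interactions.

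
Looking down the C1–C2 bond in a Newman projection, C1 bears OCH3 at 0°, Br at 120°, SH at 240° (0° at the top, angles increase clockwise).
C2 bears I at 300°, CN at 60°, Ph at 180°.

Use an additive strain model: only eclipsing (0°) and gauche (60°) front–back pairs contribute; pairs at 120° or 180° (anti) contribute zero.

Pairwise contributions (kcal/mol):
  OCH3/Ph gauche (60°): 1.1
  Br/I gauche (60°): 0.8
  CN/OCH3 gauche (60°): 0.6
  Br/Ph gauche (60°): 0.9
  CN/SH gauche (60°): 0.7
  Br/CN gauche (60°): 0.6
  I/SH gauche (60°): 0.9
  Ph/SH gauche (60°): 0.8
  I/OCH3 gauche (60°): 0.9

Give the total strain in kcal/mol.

4.7 kcal/mol

This conformer (staggered): OCH3(0°)/I(300°) gauche 0.9; OCH3(0°)/CN(60°) gauche 0.6; Br(120°)/CN(60°) gauche 0.6; Br(120°)/Ph(180°) gauche 0.9; SH(240°)/I(300°) gauche 0.9; SH(240°)/Ph(180°) gauche 0.8 → 4.7 kcal/mol.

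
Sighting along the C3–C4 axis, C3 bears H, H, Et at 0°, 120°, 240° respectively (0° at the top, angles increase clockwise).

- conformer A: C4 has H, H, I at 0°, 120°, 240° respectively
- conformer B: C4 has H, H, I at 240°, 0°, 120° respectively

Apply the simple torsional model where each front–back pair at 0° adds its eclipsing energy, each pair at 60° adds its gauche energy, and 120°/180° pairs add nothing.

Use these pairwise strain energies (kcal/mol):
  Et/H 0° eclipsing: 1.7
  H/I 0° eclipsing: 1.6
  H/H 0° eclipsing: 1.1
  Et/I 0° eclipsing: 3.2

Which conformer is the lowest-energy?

B

A is eclipsed. H at 0° is eclipsed with H at 0° (1.1); H at 120° is eclipsed with H at 120° (1.1); Et at 240° is eclipsed with I at 240° (3.2). Total 5.4 kcal/mol.
B is eclipsed. H at 0° is eclipsed with H at 0° (1.1); H at 120° is eclipsed with I at 120° (1.6); Et at 240° is eclipsed with H at 240° (1.7). Total 4.4 kcal/mol.
B has the lowest total (4.4 kcal/mol).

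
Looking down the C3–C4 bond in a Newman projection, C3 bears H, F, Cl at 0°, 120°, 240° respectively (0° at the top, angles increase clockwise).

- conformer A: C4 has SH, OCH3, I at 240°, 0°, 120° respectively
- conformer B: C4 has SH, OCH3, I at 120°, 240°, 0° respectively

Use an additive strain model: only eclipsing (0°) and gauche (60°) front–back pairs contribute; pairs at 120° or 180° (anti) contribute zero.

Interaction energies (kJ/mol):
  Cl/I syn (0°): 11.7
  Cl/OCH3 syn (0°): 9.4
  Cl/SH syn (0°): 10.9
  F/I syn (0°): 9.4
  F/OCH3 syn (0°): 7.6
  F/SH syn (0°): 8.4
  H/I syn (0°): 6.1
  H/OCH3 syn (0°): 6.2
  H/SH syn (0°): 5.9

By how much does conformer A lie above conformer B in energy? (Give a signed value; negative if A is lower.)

+2.6 kJ/mol

A is eclipsed. H at 0° is eclipsed with OCH3 at 0° (6.2); F at 120° is eclipsed with I at 120° (9.4); Cl at 240° is eclipsed with SH at 240° (10.9). Total 26.5 kJ/mol.
B is eclipsed. H at 0° is eclipsed with I at 0° (6.1); F at 120° is eclipsed with SH at 120° (8.4); Cl at 240° is eclipsed with OCH3 at 240° (9.4). Total 23.9 kJ/mol.
E(A) − E(B) = 26.5 − 23.9 = +2.6 kJ/mol.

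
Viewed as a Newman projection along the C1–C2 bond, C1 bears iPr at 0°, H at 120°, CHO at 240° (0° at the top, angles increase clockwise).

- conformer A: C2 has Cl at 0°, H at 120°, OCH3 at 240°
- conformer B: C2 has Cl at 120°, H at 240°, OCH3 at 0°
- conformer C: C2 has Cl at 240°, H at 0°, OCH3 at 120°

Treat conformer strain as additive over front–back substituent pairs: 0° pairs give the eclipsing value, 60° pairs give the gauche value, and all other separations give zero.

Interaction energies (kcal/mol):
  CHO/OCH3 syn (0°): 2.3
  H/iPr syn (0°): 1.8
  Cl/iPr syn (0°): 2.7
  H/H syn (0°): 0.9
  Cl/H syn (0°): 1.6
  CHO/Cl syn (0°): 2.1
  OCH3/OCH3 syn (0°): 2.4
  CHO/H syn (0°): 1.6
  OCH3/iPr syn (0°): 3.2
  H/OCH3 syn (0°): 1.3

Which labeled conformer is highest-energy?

A is eclipsed. iPr at 0° is eclipsed with Cl at 0° (2.7); H at 120° is eclipsed with H at 120° (0.9); CHO at 240° is eclipsed with OCH3 at 240° (2.3). Total 5.9 kcal/mol.
B is eclipsed. iPr at 0° is eclipsed with OCH3 at 0° (3.2); H at 120° is eclipsed with Cl at 120° (1.6); CHO at 240° is eclipsed with H at 240° (1.6). Total 6.4 kcal/mol.
C is eclipsed. iPr at 0° is eclipsed with H at 0° (1.8); H at 120° is eclipsed with OCH3 at 120° (1.3); CHO at 240° is eclipsed with Cl at 240° (2.1). Total 5.2 kcal/mol.
B has the highest total (6.4 kcal/mol).

B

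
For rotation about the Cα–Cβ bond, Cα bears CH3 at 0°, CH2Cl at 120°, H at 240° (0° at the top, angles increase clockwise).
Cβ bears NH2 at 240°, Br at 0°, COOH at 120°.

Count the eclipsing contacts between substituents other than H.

2

Non-H eclipsing pairs: CH3(0°)/Br(0°); CH2Cl(120°)/COOH(120°) — 2 interactions.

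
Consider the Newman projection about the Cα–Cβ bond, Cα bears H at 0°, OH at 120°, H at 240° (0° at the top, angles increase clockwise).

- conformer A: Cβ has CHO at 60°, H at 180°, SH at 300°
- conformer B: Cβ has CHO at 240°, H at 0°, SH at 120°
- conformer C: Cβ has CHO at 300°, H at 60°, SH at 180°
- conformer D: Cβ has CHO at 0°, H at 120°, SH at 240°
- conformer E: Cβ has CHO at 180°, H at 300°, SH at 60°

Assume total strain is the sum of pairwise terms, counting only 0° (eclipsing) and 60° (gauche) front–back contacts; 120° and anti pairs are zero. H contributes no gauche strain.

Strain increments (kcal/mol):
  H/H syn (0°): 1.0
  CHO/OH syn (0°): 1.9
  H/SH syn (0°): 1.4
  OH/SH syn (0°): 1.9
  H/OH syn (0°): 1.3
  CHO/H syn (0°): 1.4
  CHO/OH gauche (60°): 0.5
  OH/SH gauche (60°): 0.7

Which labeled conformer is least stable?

B

A (staggered): OH(120°)/CHO(60°) gauche 0.5 → 0.5 kcal/mol.
B (eclipsed): H(0°)/H(0°) eclipsed 1.0; OH(120°)/SH(120°) eclipsed 1.9; H(240°)/CHO(240°) eclipsed 1.4 → 4.3 kcal/mol.
C (staggered): OH(120°)/SH(180°) gauche 0.7 → 0.7 kcal/mol.
D (eclipsed): H(0°)/CHO(0°) eclipsed 1.4; OH(120°)/H(120°) eclipsed 1.3; H(240°)/SH(240°) eclipsed 1.4 → 4.1 kcal/mol.
E (staggered): OH(120°)/CHO(180°) gauche 0.5; OH(120°)/SH(60°) gauche 0.7 → 1.2 kcal/mol.
B has the highest total (4.3 kcal/mol).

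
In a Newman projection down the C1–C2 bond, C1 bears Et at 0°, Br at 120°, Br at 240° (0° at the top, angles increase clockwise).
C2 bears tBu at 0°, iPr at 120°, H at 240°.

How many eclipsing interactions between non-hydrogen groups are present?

Non-H eclipsing pairs: Et(0°)/tBu(0°); Br(120°)/iPr(120°) — 2 interactions.

2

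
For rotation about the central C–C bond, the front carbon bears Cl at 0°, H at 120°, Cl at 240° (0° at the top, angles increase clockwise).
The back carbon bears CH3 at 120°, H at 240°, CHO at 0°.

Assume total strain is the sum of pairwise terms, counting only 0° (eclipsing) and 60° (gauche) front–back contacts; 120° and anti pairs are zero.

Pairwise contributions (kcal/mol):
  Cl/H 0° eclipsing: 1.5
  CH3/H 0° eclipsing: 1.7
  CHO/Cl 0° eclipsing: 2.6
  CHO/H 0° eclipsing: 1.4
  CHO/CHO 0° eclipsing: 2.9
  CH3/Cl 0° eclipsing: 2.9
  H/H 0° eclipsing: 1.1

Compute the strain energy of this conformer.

5.8 kcal/mol

This conformer is eclipsed. Cl at 0° is eclipsed with CHO at 0° (2.6); H at 120° is eclipsed with CH3 at 120° (1.7); Cl at 240° is eclipsed with H at 240° (1.5). Total 5.8 kcal/mol.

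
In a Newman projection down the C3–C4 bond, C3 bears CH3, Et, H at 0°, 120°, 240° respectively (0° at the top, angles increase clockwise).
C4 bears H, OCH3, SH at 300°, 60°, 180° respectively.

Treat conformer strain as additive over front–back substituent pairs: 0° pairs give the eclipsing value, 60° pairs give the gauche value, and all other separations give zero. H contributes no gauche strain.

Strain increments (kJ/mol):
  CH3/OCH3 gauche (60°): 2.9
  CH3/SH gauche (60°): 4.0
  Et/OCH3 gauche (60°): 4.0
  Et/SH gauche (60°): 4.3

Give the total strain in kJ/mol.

This conformer (staggered): CH3(0°)/OCH3(60°) gauche 2.9; Et(120°)/OCH3(60°) gauche 4.0; Et(120°)/SH(180°) gauche 4.3 → 11.2 kJ/mol.

11.2 kJ/mol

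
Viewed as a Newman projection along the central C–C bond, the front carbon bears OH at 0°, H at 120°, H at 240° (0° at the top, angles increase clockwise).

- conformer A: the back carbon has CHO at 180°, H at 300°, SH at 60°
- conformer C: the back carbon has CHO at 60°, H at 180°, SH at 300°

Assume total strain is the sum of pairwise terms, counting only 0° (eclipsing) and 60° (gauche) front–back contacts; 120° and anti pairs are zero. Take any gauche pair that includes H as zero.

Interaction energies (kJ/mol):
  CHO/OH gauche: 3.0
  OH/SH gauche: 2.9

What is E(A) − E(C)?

-3.0 kJ/mol

A (staggered): OH(0°)/SH(60°) gauche 2.9 → 2.9 kJ/mol.
C (staggered): OH(0°)/CHO(60°) gauche 3.0; OH(0°)/SH(300°) gauche 2.9 → 5.9 kJ/mol.
E(A) − E(C) = 2.9 − 5.9 = -3.0 kJ/mol.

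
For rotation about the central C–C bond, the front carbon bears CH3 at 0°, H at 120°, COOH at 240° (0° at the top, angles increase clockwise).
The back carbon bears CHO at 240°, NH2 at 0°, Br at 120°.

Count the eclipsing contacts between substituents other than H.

Non-H eclipsing pairs: CH3(0°)/NH2(0°); COOH(240°)/CHO(240°) — 2 interactions.

2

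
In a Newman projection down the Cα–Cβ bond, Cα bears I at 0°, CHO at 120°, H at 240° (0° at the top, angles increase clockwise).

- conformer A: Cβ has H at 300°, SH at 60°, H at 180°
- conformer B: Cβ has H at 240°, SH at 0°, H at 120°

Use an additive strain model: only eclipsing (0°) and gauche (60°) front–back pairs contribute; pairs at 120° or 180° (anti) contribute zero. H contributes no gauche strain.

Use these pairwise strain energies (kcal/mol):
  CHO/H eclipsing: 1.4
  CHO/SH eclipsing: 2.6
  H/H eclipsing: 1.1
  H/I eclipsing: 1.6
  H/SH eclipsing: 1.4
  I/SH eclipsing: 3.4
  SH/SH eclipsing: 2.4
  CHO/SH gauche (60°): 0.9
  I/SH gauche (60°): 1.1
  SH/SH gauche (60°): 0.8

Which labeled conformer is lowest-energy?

A

A (staggered): I(0°)/SH(60°) gauche 1.1; CHO(120°)/SH(60°) gauche 0.9 → 2.0 kcal/mol.
B (eclipsed): I(0°)/SH(0°) eclipsed 3.4; CHO(120°)/H(120°) eclipsed 1.4; H(240°)/H(240°) eclipsed 1.1 → 5.9 kcal/mol.
A has the lowest total (2.0 kcal/mol).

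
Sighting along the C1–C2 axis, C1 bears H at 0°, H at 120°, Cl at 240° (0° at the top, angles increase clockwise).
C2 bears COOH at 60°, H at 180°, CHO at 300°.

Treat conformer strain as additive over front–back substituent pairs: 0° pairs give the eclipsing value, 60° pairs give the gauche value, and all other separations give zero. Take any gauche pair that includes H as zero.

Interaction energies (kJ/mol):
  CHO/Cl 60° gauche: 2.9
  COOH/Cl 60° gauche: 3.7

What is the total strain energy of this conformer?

2.9 kJ/mol

This conformer (staggered): Cl–CHO gauche; 2.9 = 2.9 kJ/mol.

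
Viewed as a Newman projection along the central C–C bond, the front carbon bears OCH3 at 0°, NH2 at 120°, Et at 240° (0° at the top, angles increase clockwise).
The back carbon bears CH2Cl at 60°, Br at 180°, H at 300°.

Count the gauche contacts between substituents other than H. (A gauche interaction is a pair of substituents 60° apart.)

4

Non-H gauche pairs: OCH3(0°)/CH2Cl(60°); NH2(120°)/CH2Cl(60°); NH2(120°)/Br(180°); Et(240°)/Br(180°) — 4 interactions.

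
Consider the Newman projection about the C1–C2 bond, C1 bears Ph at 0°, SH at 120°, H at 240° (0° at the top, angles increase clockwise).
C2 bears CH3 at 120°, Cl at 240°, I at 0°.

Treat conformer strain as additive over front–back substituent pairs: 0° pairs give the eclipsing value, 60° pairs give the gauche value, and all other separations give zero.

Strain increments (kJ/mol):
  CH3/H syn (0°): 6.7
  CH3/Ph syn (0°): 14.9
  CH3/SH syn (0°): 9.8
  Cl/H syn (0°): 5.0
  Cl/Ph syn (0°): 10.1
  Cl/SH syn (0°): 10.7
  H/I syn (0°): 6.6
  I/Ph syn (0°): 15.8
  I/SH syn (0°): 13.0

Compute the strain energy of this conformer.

This conformer (eclipsed): Ph(0°)/I(0°) eclipsed 15.8; SH(120°)/CH3(120°) eclipsed 9.8; H(240°)/Cl(240°) eclipsed 5.0 → 30.6 kJ/mol.

30.6 kJ/mol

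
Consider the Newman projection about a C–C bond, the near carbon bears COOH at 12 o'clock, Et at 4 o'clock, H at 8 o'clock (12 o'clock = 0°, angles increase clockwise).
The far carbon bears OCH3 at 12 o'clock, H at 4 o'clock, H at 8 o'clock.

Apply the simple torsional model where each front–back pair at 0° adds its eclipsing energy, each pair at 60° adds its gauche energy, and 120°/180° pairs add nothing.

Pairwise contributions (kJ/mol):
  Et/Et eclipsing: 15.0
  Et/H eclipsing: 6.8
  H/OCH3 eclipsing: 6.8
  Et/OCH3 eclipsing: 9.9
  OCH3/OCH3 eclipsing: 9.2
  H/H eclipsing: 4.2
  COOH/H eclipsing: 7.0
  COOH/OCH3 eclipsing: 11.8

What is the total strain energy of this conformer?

22.8 kJ/mol

This conformer (eclipsed): COOH(0°)/OCH3(0°) eclipsed 11.8; Et(120°)/H(120°) eclipsed 6.8; H(240°)/H(240°) eclipsed 4.2 → 22.8 kJ/mol.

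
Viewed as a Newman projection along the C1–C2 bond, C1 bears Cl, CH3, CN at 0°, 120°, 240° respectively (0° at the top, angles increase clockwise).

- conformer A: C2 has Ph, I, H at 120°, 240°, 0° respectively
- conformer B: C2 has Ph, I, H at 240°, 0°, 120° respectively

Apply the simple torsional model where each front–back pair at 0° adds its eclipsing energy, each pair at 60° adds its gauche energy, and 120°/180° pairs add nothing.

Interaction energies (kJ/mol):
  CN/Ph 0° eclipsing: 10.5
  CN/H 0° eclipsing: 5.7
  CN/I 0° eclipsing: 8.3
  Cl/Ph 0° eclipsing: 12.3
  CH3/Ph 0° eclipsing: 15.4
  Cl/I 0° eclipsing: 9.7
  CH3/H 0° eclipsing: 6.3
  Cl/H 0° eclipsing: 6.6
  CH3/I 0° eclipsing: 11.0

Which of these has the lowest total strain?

A (eclipsed): Cl–H eclipsed, CH3–Ph eclipsed, CN–I eclipsed; 6.6 + 15.4 + 8.3 = 30.3 kJ/mol.
B (eclipsed): Cl–I eclipsed, CH3–H eclipsed, CN–Ph eclipsed; 9.7 + 6.3 + 10.5 = 26.5 kJ/mol.
B has the lowest total (26.5 kJ/mol).

B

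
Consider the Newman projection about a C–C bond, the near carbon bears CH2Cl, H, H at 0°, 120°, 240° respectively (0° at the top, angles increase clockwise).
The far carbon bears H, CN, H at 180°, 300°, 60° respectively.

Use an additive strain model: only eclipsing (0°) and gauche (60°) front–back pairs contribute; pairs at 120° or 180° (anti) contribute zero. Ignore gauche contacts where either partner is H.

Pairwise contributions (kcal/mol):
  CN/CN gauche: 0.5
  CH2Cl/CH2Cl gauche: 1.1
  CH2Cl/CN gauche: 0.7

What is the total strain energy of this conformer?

0.7 kcal/mol

This conformer is staggered. CH2Cl at 0° is gauche with CN at 300° (0.7). Total 0.7 kcal/mol.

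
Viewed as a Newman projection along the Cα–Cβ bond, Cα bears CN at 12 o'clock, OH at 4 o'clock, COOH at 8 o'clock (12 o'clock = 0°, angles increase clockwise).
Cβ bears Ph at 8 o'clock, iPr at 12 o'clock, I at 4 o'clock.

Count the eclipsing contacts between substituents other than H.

3

Non-H eclipsing pairs: CN(0°)/iPr(0°); OH(120°)/I(120°); COOH(240°)/Ph(240°) — 3 interactions.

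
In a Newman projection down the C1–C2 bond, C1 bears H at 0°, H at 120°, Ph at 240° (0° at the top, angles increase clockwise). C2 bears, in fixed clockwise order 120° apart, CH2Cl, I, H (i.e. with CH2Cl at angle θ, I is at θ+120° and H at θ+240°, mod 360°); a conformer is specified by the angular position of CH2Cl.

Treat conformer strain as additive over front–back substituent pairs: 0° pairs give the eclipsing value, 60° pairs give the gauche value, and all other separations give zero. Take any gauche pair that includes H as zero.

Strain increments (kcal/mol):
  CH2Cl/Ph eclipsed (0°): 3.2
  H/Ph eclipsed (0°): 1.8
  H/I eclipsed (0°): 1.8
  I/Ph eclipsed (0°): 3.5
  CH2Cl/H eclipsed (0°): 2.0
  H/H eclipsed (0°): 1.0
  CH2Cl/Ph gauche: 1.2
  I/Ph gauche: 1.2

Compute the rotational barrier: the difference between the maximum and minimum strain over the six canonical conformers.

CH2Cl at 0° is eclipsed. H at 0° is eclipsed with CH2Cl at 0° (2.0); H at 120° is eclipsed with I at 120° (1.8); Ph at 240° is eclipsed with H at 240° (1.8). Total 5.6 kcal/mol.
CH2Cl at 60° is staggered. Ph at 240° is gauche with I at 180° (1.2). Total 1.2 kcal/mol.
CH2Cl at 120° is eclipsed. H at 0° is eclipsed with H at 0° (1.0); H at 120° is eclipsed with CH2Cl at 120° (2.0); Ph at 240° is eclipsed with I at 240° (3.5). Total 6.5 kcal/mol.
CH2Cl at 180° is staggered. Ph at 240° is gauche with CH2Cl at 180° (1.2); Ph at 240° is gauche with I at 300° (1.2). Total 2.4 kcal/mol.
CH2Cl at 240° is eclipsed. H at 0° is eclipsed with I at 0° (1.8); H at 120° is eclipsed with H at 120° (1.0); Ph at 240° is eclipsed with CH2Cl at 240° (3.2). Total 6.0 kcal/mol.
CH2Cl at 300° is staggered. Ph at 240° is gauche with CH2Cl at 300° (1.2). Total 1.2 kcal/mol.
Max at 120° (6.5 kcal/mol), min at 60° (1.2 kcal/mol); barrier = 5.3 kcal/mol.

5.3 kcal/mol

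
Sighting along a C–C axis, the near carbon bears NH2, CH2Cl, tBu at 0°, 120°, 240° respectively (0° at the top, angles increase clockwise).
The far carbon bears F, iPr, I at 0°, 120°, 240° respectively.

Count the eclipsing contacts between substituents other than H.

3

Non-H eclipsing pairs: NH2(0°)/F(0°); CH2Cl(120°)/iPr(120°); tBu(240°)/I(240°) — 3 interactions.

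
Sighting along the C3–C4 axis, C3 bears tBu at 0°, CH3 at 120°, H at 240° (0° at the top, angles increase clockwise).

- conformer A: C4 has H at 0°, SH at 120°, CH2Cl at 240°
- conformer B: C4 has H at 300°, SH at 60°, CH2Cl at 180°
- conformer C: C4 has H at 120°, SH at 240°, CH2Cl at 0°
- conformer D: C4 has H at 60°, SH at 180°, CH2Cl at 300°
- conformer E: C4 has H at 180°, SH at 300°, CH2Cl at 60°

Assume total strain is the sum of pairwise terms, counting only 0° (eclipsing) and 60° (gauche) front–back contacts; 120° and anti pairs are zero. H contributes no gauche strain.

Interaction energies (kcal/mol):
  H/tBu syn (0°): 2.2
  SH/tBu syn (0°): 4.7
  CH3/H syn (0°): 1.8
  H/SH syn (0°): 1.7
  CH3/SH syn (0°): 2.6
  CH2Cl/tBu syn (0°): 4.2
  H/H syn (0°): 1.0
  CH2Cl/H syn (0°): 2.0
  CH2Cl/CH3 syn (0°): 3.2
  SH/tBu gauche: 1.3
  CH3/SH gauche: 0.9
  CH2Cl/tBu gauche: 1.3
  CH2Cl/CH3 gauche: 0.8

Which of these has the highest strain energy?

C

A (eclipsed): tBu(0°)/H(0°) eclipsed 2.2; CH3(120°)/SH(120°) eclipsed 2.6; H(240°)/CH2Cl(240°) eclipsed 2.0 → 6.8 kcal/mol.
B (staggered): tBu(0°)/SH(60°) gauche 1.3; CH3(120°)/SH(60°) gauche 0.9; CH3(120°)/CH2Cl(180°) gauche 0.8 → 3.0 kcal/mol.
C (eclipsed): tBu(0°)/CH2Cl(0°) eclipsed 4.2; CH3(120°)/H(120°) eclipsed 1.8; H(240°)/SH(240°) eclipsed 1.7 → 7.7 kcal/mol.
D (staggered): tBu(0°)/CH2Cl(300°) gauche 1.3; CH3(120°)/SH(180°) gauche 0.9 → 2.2 kcal/mol.
E (staggered): tBu(0°)/SH(300°) gauche 1.3; tBu(0°)/CH2Cl(60°) gauche 1.3; CH3(120°)/CH2Cl(60°) gauche 0.8 → 3.4 kcal/mol.
C has the highest total (7.7 kcal/mol).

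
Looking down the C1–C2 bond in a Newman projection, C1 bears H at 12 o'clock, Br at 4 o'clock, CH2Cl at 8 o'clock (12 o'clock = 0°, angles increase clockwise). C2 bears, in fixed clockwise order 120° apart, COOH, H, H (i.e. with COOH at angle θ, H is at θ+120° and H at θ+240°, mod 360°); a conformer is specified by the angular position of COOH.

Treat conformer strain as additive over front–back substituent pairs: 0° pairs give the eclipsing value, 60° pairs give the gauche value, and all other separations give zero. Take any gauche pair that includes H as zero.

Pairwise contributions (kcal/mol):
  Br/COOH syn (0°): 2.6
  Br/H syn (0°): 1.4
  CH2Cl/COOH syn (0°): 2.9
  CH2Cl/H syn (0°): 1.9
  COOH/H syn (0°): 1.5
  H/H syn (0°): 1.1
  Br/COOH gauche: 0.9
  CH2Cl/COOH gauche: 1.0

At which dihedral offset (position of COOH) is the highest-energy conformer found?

COOH at 0° (eclipsed): H(0°)/COOH(0°) eclipsed 1.5; Br(120°)/H(120°) eclipsed 1.4; CH2Cl(240°)/H(240°) eclipsed 1.9 → 4.8 kcal/mol.
COOH at 60° (staggered): Br(120°)/COOH(60°) gauche 0.9 → 0.9 kcal/mol.
COOH at 120° (eclipsed): H(0°)/H(0°) eclipsed 1.1; Br(120°)/COOH(120°) eclipsed 2.6; CH2Cl(240°)/H(240°) eclipsed 1.9 → 5.6 kcal/mol.
COOH at 180° (staggered): Br(120°)/COOH(180°) gauche 0.9; CH2Cl(240°)/COOH(180°) gauche 1.0 → 1.9 kcal/mol.
COOH at 240° (eclipsed): H(0°)/H(0°) eclipsed 1.1; Br(120°)/H(120°) eclipsed 1.4; CH2Cl(240°)/COOH(240°) eclipsed 2.9 → 5.4 kcal/mol.
COOH at 300° (staggered): CH2Cl(240°)/COOH(300°) gauche 1.0 → 1.0 kcal/mol.
The maximum (5.6 kcal/mol) occurs with COOH at 120°.

120°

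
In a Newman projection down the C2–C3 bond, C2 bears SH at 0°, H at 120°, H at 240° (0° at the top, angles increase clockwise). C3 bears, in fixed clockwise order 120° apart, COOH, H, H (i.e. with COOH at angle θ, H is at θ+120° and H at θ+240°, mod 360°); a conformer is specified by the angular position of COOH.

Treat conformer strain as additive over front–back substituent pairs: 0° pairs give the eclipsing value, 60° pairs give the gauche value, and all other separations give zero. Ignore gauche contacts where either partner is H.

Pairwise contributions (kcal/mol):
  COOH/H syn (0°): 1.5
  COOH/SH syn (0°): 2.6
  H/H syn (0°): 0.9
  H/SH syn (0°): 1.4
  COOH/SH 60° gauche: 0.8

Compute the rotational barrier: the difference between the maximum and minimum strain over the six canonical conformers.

COOH at 0° (eclipsed): SH(0°)/COOH(0°) eclipsed 2.6; H(120°)/H(120°) eclipsed 0.9; H(240°)/H(240°) eclipsed 0.9 → 4.4 kcal/mol.
COOH at 60° (staggered): SH(0°)/COOH(60°) gauche 0.8 → 0.8 kcal/mol.
COOH at 120° (eclipsed): SH(0°)/H(0°) eclipsed 1.4; H(120°)/COOH(120°) eclipsed 1.5; H(240°)/H(240°) eclipsed 0.9 → 3.8 kcal/mol.
COOH at 180° (staggered): no non-H gauche contacts → 0.0 kcal/mol.
COOH at 240° (eclipsed): SH(0°)/H(0°) eclipsed 1.4; H(120°)/H(120°) eclipsed 0.9; H(240°)/COOH(240°) eclipsed 1.5 → 3.8 kcal/mol.
COOH at 300° (staggered): SH(0°)/COOH(300°) gauche 0.8 → 0.8 kcal/mol.
Max at 0° (4.4 kcal/mol), min at 180° (0.0 kcal/mol); barrier = 4.4 kcal/mol.

4.4 kcal/mol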